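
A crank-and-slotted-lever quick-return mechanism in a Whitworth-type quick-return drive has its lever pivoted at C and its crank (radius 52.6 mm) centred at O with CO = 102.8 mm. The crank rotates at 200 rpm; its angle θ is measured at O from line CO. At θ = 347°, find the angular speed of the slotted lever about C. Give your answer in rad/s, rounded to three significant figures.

ω = 20.94 rad/s (from 200 rpm).
Crank pin A relative to C: A = (d + r cosθ, r sinθ); lever angle φ = atan2(r sinθ, d + r cosθ).
Differentiating tanφ: φ̇ = rω(d cosθ + r)/(d² + r² + 2dr cosθ).
d² + r² + 2dr cosθ = |CA|² = 0.023872 m²;  d cosθ + r = +0.15277 m.
|ω_lever| = |0.0526·20.94·+0.15277| / 0.023872 = 7.0499 rad/s.

7.05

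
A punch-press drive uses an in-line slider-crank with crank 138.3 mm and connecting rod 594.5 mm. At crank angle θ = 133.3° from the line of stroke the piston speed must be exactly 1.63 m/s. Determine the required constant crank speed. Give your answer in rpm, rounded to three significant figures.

185

For an in-line slider-crank, |v_piston| = rω|sinθ|·[1 + r cosθ/√(L² − r² sin²θ)].
With r = 0.1383 m, L = 0.5945 m, θ = 133.3°: the bracketed kinematic factor |dx/dθ| = 0.084358 m.
ω = v/|dx/dθ| = 1.63/0.084358 = 19.323 rad/s.
N = 60ω/(2π) = 184.52 rpm.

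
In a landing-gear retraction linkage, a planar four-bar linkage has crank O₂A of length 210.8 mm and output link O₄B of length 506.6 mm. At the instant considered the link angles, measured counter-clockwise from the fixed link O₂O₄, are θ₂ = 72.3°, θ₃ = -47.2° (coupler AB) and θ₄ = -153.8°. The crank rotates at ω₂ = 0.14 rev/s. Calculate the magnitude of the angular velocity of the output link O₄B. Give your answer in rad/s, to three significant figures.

ω₂ = 0.8796 rad/s (from 0.14 rev/s).
Differentiating the loop-closure r₂e^{iθ₂}+r₃e^{iθ₃}=r₁+r₄e^{iθ₄} gives r₂ω₂e^{iθ₂}+r₃ω₃e^{iθ₃}=r₄ω₄e^{iθ₄}.
Eliminating the other unknown: ω₄ = r₂ω₂ sin(θ₂−θ₃) / [r₄ sin(θ₄−θ₃)].
Numerator sine = +0.87036; denominator sine = -0.95832.
Result = 0.2108·0.8796·(+0.87036) / (0.5066·(-0.95832)) = -0.33243 rad/s; magnitude 0.33243 rad/s.

0.332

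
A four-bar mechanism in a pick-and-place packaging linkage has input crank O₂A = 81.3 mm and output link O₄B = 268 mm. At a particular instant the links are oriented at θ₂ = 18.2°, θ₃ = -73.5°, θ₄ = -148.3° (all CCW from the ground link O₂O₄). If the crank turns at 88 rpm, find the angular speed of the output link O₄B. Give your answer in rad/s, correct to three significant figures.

2.90

ω₂ = 9.215 rad/s (from 88 rpm).
Differentiating the loop-closure r₂e^{iθ₂}+r₃e^{iθ₃}=r₁+r₄e^{iθ₄} gives r₂ω₂e^{iθ₂}+r₃ω₃e^{iθ₃}=r₄ω₄e^{iθ₄}.
Eliminating the other unknown: ω₄ = r₂ω₂ sin(θ₂−θ₃) / [r₄ sin(θ₄−θ₃)].
Numerator sine = +0.99956; denominator sine = -0.96502.
Result = 0.0813·9.215·(+0.99956) / (0.268·(-0.96502)) = -2.8956 rad/s; magnitude 2.8956 rad/s.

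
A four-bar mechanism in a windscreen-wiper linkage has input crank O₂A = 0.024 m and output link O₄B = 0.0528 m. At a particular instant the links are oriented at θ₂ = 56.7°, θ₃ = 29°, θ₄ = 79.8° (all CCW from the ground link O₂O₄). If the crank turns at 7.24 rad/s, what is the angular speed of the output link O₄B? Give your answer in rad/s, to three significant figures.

ω₂ = 7.24 rad/s
Differentiating the loop-closure r₂e^{iθ₂}+r₃e^{iθ₃}=r₁+r₄e^{iθ₄} gives r₂ω₂e^{iθ₂}+r₃ω₃e^{iθ₃}=r₄ω₄e^{iθ₄}.
Eliminating the other unknown: ω₄ = r₂ω₂ sin(θ₂−θ₃) / [r₄ sin(θ₄−θ₃)].
Numerator sine = +0.46484; denominator sine = +0.77494.
Result = 0.024·7.24·(+0.46484) / (0.0528·(+0.77494)) = +1.974 rad/s; magnitude 1.974 rad/s.

1.97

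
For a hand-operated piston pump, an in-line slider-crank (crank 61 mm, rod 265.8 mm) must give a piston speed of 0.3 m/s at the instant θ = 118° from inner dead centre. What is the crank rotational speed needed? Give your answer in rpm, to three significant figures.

59.8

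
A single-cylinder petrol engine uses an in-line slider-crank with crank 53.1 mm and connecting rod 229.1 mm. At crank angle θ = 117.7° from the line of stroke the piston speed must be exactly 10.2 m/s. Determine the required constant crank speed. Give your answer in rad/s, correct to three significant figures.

For an in-line slider-crank, |v_piston| = rω|sinθ|·[1 + r cosθ/√(L² − r² sin²θ)].
With r = 0.0531 m, L = 0.2291 m, θ = 117.7°: the bracketed kinematic factor |dx/dθ| = 0.041839 m.
ω = v/|dx/dθ| = 10.2/0.041839 = 243.79 rad/s.

244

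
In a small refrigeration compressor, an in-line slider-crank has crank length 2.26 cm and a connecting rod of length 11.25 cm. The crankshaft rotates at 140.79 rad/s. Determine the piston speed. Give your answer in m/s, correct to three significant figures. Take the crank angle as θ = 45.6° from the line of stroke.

ω = 140.8 rad/s
For an in-line slider-crank, x = r cosθ + √(L² − r² sin²θ), so v = −rω sinθ·[1 + r cosθ/√(L² − r² sin²θ)].
With r = 0.0226 m, L = 0.1125 m, θ = 45.6°: √(L² − r² sin²θ) = 0.11134 m.
v = −0.0226·140.8·0.71447·[1 + 0.0226·0.69966/0.11134] = -2.5962 m/s.
|v| = 2.5962 m/s.

2.60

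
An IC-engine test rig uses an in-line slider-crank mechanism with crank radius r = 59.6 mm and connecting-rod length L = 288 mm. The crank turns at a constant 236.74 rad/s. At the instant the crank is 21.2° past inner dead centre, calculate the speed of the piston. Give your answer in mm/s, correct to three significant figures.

6090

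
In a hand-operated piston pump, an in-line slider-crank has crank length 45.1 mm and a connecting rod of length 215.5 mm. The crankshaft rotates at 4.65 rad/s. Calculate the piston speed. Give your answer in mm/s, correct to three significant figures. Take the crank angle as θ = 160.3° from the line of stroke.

56.7

ω = 4.65 rad/s
For an in-line slider-crank, x = r cosθ + √(L² − r² sin²θ), so v = −rω sinθ·[1 + r cosθ/√(L² − r² sin²θ)].
With r = 0.0451 m, L = 0.2155 m, θ = 160.3°: √(L² − r² sin²θ) = 0.21496 m.
v = −0.0451·4.65·0.33710·[1 + 0.0451·-0.94147/0.21496] = -0.05673 m/s.
|v| = 0.05673 m/s = 56.73 mm/s.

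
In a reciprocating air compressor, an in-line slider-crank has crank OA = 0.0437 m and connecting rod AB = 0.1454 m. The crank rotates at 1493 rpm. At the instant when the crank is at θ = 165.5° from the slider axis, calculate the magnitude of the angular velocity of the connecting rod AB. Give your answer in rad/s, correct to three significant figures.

ω = 156.3 rad/s (converted from 1493 rpm).
The rod makes angle φ with the slider axis where L sinφ = r sinθ; differentiating, L cosφ·φ̇ = r ω cosθ.
L cosφ = √(L² − r² sin²θ) = 0.14499 m.
|ω_rod| = r ω |cosθ| / √(L² − r² sin²θ) = 0.0437·156.3·0.96815/0.14499 = 45.623 rad/s.

45.6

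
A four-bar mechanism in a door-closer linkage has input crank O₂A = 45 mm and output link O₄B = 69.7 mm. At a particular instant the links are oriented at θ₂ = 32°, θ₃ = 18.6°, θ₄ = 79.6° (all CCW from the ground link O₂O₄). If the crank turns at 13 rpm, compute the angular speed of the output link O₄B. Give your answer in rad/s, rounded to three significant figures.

ω₂ = 1.361 rad/s (from 13 rpm).
Differentiating the loop-closure r₂e^{iθ₂}+r₃e^{iθ₃}=r₁+r₄e^{iθ₄} gives r₂ω₂e^{iθ₂}+r₃ω₃e^{iθ₃}=r₄ω₄e^{iθ₄}.
Eliminating the other unknown: ω₄ = r₂ω₂ sin(θ₂−θ₃) / [r₄ sin(θ₄−θ₃)].
Numerator sine = +0.23175; denominator sine = +0.87462.
Result = 0.045·1.361·(+0.23175) / (0.0697·(+0.87462)) = +0.23289 rad/s; magnitude 0.23289 rad/s.

0.233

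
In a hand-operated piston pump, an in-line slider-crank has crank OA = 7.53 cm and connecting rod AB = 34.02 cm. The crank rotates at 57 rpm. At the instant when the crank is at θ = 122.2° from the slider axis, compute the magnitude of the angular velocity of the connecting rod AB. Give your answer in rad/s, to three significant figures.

0.717

ω = 5.969 rad/s (converted from 57 rpm).
The rod makes angle φ with the slider axis where L sinφ = r sinθ; differentiating, L cosφ·φ̇ = r ω cosθ.
L cosφ = √(L² − r² sin²θ) = 0.33418 m.
|ω_rod| = r ω |cosθ| / √(L² − r² sin²θ) = 0.0753·5.969·0.53288/0.33418 = 0.71671 rad/s.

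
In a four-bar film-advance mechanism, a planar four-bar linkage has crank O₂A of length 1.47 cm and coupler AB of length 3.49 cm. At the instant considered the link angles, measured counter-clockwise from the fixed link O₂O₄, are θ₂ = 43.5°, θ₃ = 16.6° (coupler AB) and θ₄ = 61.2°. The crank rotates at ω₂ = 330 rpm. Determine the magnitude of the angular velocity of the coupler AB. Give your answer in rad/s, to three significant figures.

6.30

ω₂ = 34.56 rad/s (from 330 rpm).
Differentiating the loop-closure r₂e^{iθ₂}+r₃e^{iθ₃}=r₁+r₄e^{iθ₄} gives r₂ω₂e^{iθ₂}+r₃ω₃e^{iθ₃}=r₄ω₄e^{iθ₄}.
Eliminating the other unknown: ω₃ = r₂ω₂ sin(θ₄−θ₂) / [r₃ sin(θ₃−θ₄)].
Numerator sine = +0.30403; denominator sine = -0.70215.
Result = 0.0147·34.56·(+0.30403) / (0.0349·(-0.70215)) = -6.3027 rad/s; magnitude 6.3027 rad/s.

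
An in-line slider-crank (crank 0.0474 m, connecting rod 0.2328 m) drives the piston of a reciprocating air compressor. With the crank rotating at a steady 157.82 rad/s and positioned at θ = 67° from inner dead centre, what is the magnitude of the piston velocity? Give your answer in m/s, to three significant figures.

7.44

ω = 157.8 rad/s
For an in-line slider-crank, x = r cosθ + √(L² − r² sin²θ), so v = −rω sinθ·[1 + r cosθ/√(L² − r² sin²θ)].
With r = 0.0474 m, L = 0.2328 m, θ = 67°: √(L² − r² sin²θ) = 0.22867 m.
v = −0.0474·157.8·0.92050·[1 + 0.0474·0.39073/0.22867] = -7.4437 m/s.
|v| = 7.4437 m/s.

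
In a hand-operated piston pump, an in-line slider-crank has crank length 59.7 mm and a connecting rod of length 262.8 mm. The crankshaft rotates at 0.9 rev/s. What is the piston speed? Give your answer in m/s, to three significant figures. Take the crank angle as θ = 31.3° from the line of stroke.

0.210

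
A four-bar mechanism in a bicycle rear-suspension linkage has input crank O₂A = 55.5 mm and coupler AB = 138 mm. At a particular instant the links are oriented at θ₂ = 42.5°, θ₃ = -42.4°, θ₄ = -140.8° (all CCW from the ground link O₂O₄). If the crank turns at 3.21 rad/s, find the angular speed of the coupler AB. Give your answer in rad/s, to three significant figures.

ω₂ = 3.21 rad/s
Differentiating the loop-closure r₂e^{iθ₂}+r₃e^{iθ₃}=r₁+r₄e^{iθ₄} gives r₂ω₂e^{iθ₂}+r₃ω₃e^{iθ₃}=r₄ω₄e^{iθ₄}.
Eliminating the other unknown: ω₃ = r₂ω₂ sin(θ₄−θ₂) / [r₃ sin(θ₃−θ₄)].
Numerator sine = +0.05756; denominator sine = +0.98927.
Result = 0.0555·3.21·(+0.05756) / (0.138·(+0.98927)) = +0.07512 rad/s; magnitude 0.07512 rad/s.

0.0751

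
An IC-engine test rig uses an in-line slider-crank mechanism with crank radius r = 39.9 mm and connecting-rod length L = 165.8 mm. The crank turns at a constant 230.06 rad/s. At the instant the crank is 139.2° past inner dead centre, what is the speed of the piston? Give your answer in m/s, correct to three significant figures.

ω = 230.1 rad/s
For an in-line slider-crank, x = r cosθ + √(L² − r² sin²θ), so v = −rω sinθ·[1 + r cosθ/√(L² − r² sin²θ)].
With r = 0.0399 m, L = 0.1658 m, θ = 139.2°: √(L² − r² sin²θ) = 0.16374 m.
v = −0.0399·230.1·0.65342·[1 + 0.0399·-0.75700/0.16374] = -4.8916 m/s.
|v| = 4.8916 m/s.

4.89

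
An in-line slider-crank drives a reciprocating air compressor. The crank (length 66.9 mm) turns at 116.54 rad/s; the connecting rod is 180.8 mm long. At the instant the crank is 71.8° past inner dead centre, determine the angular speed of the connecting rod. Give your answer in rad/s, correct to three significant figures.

ω = 116.5 rad/s
The rod makes angle φ with the slider axis where L sinφ = r sinθ; differentiating, L cosφ·φ̇ = r ω cosθ.
L cosφ = √(L² − r² sin²θ) = 0.16926 m.
|ω_rod| = r ω |cosθ| / √(L² − r² sin²θ) = 0.0669·116.5·0.31233/0.16926 = 14.387 rad/s.

14.4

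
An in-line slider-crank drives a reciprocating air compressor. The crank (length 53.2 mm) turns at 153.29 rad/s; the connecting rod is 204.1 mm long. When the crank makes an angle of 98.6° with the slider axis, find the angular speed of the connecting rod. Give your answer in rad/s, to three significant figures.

ω = 153.3 rad/s
The rod makes angle φ with the slider axis where L sinφ = r sinθ; differentiating, L cosφ·φ̇ = r ω cosθ.
L cosφ = √(L² − r² sin²θ) = 0.19721 m.
|ω_rod| = r ω |cosθ| / √(L² − r² sin²θ) = 0.0532·153.3·0.14954/0.19721 = 6.1837 rad/s.

6.18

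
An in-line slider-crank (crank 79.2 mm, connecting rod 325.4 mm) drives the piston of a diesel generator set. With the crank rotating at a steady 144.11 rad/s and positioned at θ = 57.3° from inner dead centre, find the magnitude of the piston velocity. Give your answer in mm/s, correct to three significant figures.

ω = 144.1 rad/s
For an in-line slider-crank, x = r cosθ + √(L² − r² sin²θ), so v = −rω sinθ·[1 + r cosθ/√(L² − r² sin²θ)].
With r = 0.0792 m, L = 0.3254 m, θ = 57.3°: √(L² − r² sin²θ) = 0.3185 m.
v = −0.0792·144.1·0.84151·[1 + 0.0792·0.54024/0.3185] = -10.895 m/s.
|v| = 10.895 m/s = 10895 mm/s.

10900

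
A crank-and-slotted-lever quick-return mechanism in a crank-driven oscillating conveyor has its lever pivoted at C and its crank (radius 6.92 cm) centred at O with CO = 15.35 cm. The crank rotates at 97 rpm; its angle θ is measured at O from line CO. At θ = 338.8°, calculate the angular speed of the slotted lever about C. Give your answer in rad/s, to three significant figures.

ω = 10.16 rad/s (from 97 rpm).
Crank pin A relative to C: A = (d + r cosθ, r sinθ); lever angle φ = atan2(r sinθ, d + r cosθ).
Differentiating tanφ: φ̇ = rω(d cosθ + r)/(d² + r² + 2dr cosθ).
d² + r² + 2dr cosθ = |CA|² = 0.0481575 m²;  d cosθ + r = +0.21231 m.
|ω_lever| = |0.0692·10.16·+0.21231| / 0.0481575 = 3.099 rad/s.

3.10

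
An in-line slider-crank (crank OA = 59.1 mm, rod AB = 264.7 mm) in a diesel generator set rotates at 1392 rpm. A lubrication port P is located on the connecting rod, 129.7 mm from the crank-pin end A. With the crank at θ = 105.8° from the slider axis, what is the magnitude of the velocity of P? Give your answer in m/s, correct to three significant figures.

8.13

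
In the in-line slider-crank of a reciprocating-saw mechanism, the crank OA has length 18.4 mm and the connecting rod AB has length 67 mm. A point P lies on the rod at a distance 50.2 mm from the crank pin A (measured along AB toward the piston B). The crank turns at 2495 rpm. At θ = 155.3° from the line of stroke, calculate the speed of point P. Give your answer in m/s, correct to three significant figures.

1.96

ω = 261.3 rad/s.  Crank-pin speed |V_A| = rω = 4.8075 m/s, perpendicular to OA.
Rod angle: sinφ = −(r/L) sinθ ⇒ φ = -6.590°; ω_rod = −rω cosθ/√(L²−r²sin²θ) = +65.622 rad/s.
V_P = V_A + ω_rod × AP, with AP = 0.0502 m along the rod.
Components: V_Px = −rω sinθ − a·ω_rod·sinφ = -1.6308 m/s;  V_Py = rω cosθ + a·ω_rod·cosφ = -1.0952 m/s.
|V_P| = √(V_Px² + V_Py²) = 1.9644 m/s.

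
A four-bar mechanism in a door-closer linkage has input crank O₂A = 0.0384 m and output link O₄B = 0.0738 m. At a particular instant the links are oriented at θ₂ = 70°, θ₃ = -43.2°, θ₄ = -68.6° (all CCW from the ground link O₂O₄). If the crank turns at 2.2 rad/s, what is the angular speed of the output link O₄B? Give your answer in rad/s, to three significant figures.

2.45

ω₂ = 2.2 rad/s
Differentiating the loop-closure r₂e^{iθ₂}+r₃e^{iθ₃}=r₁+r₄e^{iθ₄} gives r₂ω₂e^{iθ₂}+r₃ω₃e^{iθ₃}=r₄ω₄e^{iθ₄}.
Eliminating the other unknown: ω₄ = r₂ω₂ sin(θ₂−θ₃) / [r₄ sin(θ₄−θ₃)].
Numerator sine = +0.91914; denominator sine = -0.42894.
Result = 0.0384·2.2·(+0.91914) / (0.0738·(-0.42894)) = -2.4529 rad/s; magnitude 2.4529 rad/s.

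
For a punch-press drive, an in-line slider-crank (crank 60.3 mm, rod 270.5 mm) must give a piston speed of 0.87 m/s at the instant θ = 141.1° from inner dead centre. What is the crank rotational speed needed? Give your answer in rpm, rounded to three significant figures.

For an in-line slider-crank, |v_piston| = rω|sinθ|·[1 + r cosθ/√(L² − r² sin²θ)].
With r = 0.0603 m, L = 0.2705 m, θ = 141.1°: the bracketed kinematic factor |dx/dθ| = 0.031232 m.
ω = v/|dx/dθ| = 0.87/0.031232 = 27.856 rad/s.
N = 60ω/(2π) = 266.01 rpm.

266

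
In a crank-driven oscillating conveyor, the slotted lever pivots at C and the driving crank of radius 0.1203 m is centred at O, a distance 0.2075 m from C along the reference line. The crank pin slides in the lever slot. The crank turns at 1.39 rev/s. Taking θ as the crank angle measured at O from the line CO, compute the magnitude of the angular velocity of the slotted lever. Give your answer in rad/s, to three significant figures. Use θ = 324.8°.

3.10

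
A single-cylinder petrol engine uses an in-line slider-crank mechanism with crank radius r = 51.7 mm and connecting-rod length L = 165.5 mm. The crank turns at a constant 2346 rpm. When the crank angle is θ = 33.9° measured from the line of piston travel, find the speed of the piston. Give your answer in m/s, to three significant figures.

ω = 2π·2346/60 = 245.7 rad/s
For an in-line slider-crank, x = r cosθ + √(L² − r² sin²θ), so v = −rω sinθ·[1 + r cosθ/√(L² − r² sin²θ)].
With r = 0.0517 m, L = 0.1655 m, θ = 33.9°: √(L² − r² sin²θ) = 0.16297 m.
v = −0.0517·245.7·0.55775·[1 + 0.0517·0.83001/0.16297] = -8.9494 m/s.
|v| = 8.9494 m/s.

8.95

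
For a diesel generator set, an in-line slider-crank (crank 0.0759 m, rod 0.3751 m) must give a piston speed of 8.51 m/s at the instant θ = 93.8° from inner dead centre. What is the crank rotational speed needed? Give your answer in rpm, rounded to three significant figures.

For an in-line slider-crank, |v_piston| = rω|sinθ|·[1 + r cosθ/√(L² − r² sin²θ)].
With r = 0.0759 m, L = 0.3751 m, θ = 93.8°: the bracketed kinematic factor |dx/dθ| = 0.074696 m.
ω = v/|dx/dθ| = 8.51/0.074696 = 113.93 rad/s.
N = 60ω/(2π) = 1087.9 rpm.

1090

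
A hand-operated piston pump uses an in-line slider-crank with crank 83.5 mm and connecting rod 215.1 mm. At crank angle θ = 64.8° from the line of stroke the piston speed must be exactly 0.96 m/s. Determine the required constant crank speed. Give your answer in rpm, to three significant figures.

103

For an in-line slider-crank, |v_piston| = rω|sinθ|·[1 + r cosθ/√(L² − r² sin²θ)].
With r = 0.0835 m, L = 0.2151 m, θ = 64.8°: the bracketed kinematic factor |dx/dθ| = 0.088891 m.
ω = v/|dx/dθ| = 0.96/0.088891 = 10.8 rad/s.
N = 60ω/(2π) = 103.13 rpm.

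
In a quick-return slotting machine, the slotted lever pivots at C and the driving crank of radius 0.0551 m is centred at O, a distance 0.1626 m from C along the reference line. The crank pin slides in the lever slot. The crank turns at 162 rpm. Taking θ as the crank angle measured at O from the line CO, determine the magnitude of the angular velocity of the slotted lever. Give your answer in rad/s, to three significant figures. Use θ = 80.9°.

2.34

ω = 16.96 rad/s (from 162 rpm).
Crank pin A relative to C: A = (d + r cosθ, r sinθ); lever angle φ = atan2(r sinθ, d + r cosθ).
Differentiating tanφ: φ̇ = rω(d cosθ + r)/(d² + r² + 2dr cosθ).
d² + r² + 2dr cosθ = |CA|² = 0.0323087 m²;  d cosθ + r = +0.080817 m.
|ω_lever| = |0.0551·16.96·+0.080817| / 0.0323087 = 2.3382 rad/s.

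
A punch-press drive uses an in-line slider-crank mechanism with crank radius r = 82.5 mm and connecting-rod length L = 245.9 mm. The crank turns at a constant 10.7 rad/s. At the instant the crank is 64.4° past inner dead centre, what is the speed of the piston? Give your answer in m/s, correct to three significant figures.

0.917

ω = 10.7 rad/s
For an in-line slider-crank, x = r cosθ + √(L² − r² sin²θ), so v = −rω sinθ·[1 + r cosθ/√(L² − r² sin²θ)].
With r = 0.0825 m, L = 0.2459 m, θ = 64.4°: √(L² − r² sin²θ) = 0.23437 m.
v = −0.0825·10.7·0.90183·[1 + 0.0825·0.43209/0.23437] = -0.91717 m/s.
|v| = 0.91717 m/s.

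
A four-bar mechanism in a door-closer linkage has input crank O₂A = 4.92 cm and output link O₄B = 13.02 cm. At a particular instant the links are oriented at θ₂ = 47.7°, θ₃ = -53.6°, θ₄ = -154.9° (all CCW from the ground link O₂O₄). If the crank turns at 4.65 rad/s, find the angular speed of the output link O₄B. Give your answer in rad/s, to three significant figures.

1.76

ω₂ = 4.65 rad/s
Differentiating the loop-closure r₂e^{iθ₂}+r₃e^{iθ₃}=r₁+r₄e^{iθ₄} gives r₂ω₂e^{iθ₂}+r₃ω₃e^{iθ₃}=r₄ω₄e^{iθ₄}.
Eliminating the other unknown: ω₄ = r₂ω₂ sin(θ₂−θ₃) / [r₄ sin(θ₄−θ₃)].
Numerator sine = +0.98061; denominator sine = -0.98061.
Result = 0.0492·4.65·(+0.98061) / (0.1302·(-0.98061)) = -1.7571 rad/s; magnitude 1.7571 rad/s.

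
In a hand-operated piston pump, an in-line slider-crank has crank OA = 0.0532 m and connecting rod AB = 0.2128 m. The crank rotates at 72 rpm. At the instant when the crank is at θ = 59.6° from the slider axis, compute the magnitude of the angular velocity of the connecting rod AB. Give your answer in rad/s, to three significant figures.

0.977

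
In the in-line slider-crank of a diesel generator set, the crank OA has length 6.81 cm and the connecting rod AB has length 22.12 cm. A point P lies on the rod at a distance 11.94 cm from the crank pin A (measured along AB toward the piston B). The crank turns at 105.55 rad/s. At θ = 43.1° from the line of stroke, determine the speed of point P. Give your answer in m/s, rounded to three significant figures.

ω = 105.5 rad/s.  Crank-pin speed |V_A| = rω = 7.188 m/s, perpendicular to OA.
Rod angle: sinφ = −(r/L) sinθ ⇒ φ = -12.143°; ω_rod = −rω cosθ/√(L²−r²sin²θ) = -24.27 rad/s.
V_P = V_A + ω_rod × AP, with AP = 0.1194 m along the rod.
Components: V_Px = −rω sinθ − a·ω_rod·sinφ = -5.5209 m/s;  V_Py = rω cosθ + a·ω_rod·cosφ = +2.4154 m/s.
|V_P| = √(V_Px² + V_Py²) = 6.0262 m/s.

6.03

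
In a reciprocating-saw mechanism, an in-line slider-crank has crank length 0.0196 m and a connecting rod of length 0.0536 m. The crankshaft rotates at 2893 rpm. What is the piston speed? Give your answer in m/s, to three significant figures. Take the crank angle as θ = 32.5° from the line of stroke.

4.19

ω = 2π·2893/60 = 303 rad/s
For an in-line slider-crank, x = r cosθ + √(L² − r² sin²θ), so v = −rω sinθ·[1 + r cosθ/√(L² − r² sin²θ)].
With r = 0.0196 m, L = 0.0536 m, θ = 32.5°: √(L² − r² sin²θ) = 0.052555 m.
v = −0.0196·303·0.53730·[1 + 0.0196·0.84339/0.052555] = -4.1939 m/s.
|v| = 4.1939 m/s.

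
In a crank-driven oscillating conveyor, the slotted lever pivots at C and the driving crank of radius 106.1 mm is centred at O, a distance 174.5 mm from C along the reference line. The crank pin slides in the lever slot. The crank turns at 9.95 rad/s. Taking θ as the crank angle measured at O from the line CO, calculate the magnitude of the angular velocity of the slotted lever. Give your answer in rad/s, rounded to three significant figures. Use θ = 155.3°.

6.86

ω = 9.95 rad/s
Crank pin A relative to C: A = (d + r cosθ, r sinθ); lever angle φ = atan2(r sinθ, d + r cosθ).
Differentiating tanφ: φ̇ = rω(d cosθ + r)/(d² + r² + 2dr cosθ).
d² + r² + 2dr cosθ = |CA|² = 0.0080664 m²;  d cosθ + r = -0.052435 m.
|ω_lever| = |0.1061·9.95·-0.052435| / 0.0080664 = 6.8624 rad/s.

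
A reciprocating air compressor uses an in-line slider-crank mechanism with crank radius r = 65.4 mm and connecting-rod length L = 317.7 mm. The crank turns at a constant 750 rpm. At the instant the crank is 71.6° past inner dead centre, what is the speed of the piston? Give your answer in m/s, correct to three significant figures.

5.20

ω = 2π·750/60 = 78.54 rad/s
For an in-line slider-crank, x = r cosθ + √(L² − r² sin²θ), so v = −rω sinθ·[1 + r cosθ/√(L² − r² sin²θ)].
With r = 0.0654 m, L = 0.3177 m, θ = 71.6°: √(L² − r² sin²θ) = 0.31158 m.
v = −0.0654·78.54·0.94888·[1 + 0.0654·0.31565/0.31158] = -5.1968 m/s.
|v| = 5.1968 m/s.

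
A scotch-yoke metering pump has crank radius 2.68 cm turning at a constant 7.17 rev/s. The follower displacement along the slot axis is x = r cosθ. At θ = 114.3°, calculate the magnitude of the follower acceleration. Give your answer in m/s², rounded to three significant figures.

22.4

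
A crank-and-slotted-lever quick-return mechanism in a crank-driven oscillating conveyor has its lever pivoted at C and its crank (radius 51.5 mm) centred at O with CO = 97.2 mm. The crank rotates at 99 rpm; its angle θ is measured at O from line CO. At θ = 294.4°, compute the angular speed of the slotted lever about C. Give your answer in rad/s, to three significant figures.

3.01

ω = 10.37 rad/s (from 99 rpm).
Crank pin A relative to C: A = (d + r cosθ, r sinθ); lever angle φ = atan2(r sinθ, d + r cosθ).
Differentiating tanφ: φ̇ = rω(d cosθ + r)/(d² + r² + 2dr cosθ).
d² + r² + 2dr cosθ = |CA|² = 0.0162359 m²;  d cosθ + r = +0.091654 m.
|ω_lever| = |0.0515·10.37·+0.091654| / 0.0162359 = 3.014 rad/s.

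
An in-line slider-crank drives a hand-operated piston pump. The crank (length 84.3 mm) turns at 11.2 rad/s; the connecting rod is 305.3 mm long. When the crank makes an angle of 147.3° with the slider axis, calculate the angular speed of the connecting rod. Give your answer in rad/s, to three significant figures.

2.63

ω = 11.2 rad/s
The rod makes angle φ with the slider axis where L sinφ = r sinθ; differentiating, L cosφ·φ̇ = r ω cosθ.
L cosφ = √(L² − r² sin²θ) = 0.30188 m.
|ω_rod| = r ω |cosθ| / √(L² − r² sin²θ) = 0.0843·11.2·0.84151/0.30188 = 2.6319 rad/s.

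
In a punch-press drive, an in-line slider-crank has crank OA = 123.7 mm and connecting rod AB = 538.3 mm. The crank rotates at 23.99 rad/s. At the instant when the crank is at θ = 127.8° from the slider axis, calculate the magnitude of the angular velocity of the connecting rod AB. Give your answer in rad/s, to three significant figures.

ω = 23.99 rad/s
The rod makes angle φ with the slider axis where L sinφ = r sinθ; differentiating, L cosφ·φ̇ = r ω cosθ.
L cosφ = √(L² − r² sin²θ) = 0.52935 m.
|ω_rod| = r ω |cosθ| / √(L² − r² sin²θ) = 0.1237·23.99·0.61291/0.52935 = 3.436 rad/s.

3.44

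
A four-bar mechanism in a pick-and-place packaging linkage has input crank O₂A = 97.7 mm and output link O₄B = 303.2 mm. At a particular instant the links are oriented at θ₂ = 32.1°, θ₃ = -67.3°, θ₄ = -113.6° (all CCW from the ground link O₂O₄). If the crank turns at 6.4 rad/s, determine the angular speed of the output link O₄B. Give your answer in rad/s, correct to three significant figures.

ω₂ = 6.4 rad/s
Differentiating the loop-closure r₂e^{iθ₂}+r₃e^{iθ₃}=r₁+r₄e^{iθ₄} gives r₂ω₂e^{iθ₂}+r₃ω₃e^{iθ₃}=r₄ω₄e^{iθ₄}.
Eliminating the other unknown: ω₄ = r₂ω₂ sin(θ₂−θ₃) / [r₄ sin(θ₄−θ₃)].
Numerator sine = +0.98657; denominator sine = -0.72297.
Result = 0.0977·6.4·(+0.98657) / (0.3032·(-0.72297)) = -2.8142 rad/s; magnitude 2.8142 rad/s.

2.81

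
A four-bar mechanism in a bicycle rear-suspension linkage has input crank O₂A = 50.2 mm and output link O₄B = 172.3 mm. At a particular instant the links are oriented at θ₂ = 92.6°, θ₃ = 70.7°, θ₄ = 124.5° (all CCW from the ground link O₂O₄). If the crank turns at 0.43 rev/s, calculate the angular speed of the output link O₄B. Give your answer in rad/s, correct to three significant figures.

ω₂ = 2.702 rad/s (from 0.43 rev/s).
Differentiating the loop-closure r₂e^{iθ₂}+r₃e^{iθ₃}=r₁+r₄e^{iθ₄} gives r₂ω₂e^{iθ₂}+r₃ω₃e^{iθ₃}=r₄ω₄e^{iθ₄}.
Eliminating the other unknown: ω₄ = r₂ω₂ sin(θ₂−θ₃) / [r₄ sin(θ₄−θ₃)].
Numerator sine = +0.37299; denominator sine = +0.80696.
Result = 0.0502·2.702·(+0.37299) / (0.1723·(+0.80696)) = +0.36384 rad/s; magnitude 0.36384 rad/s.

0.364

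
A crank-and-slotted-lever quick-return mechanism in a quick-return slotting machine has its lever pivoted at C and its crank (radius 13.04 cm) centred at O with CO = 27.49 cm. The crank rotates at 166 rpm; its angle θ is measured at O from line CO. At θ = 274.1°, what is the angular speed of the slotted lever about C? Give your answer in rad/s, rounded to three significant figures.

ω = 17.38 rad/s (from 166 rpm).
Crank pin A relative to C: A = (d + r cosθ, r sinθ); lever angle φ = atan2(r sinθ, d + r cosθ).
Differentiating tanφ: φ̇ = rω(d cosθ + r)/(d² + r² + 2dr cosθ).
d² + r² + 2dr cosθ = |CA|² = 0.0977001 m²;  d cosθ + r = +0.15005 m.
|ω_lever| = |0.1304·17.38·+0.15005| / 0.0977001 = 3.4815 rad/s.

3.48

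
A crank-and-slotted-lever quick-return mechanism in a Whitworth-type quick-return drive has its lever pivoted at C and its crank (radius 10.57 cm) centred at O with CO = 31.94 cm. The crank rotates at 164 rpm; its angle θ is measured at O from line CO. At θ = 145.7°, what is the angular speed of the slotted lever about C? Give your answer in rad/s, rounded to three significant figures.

5.00

ω = 17.17 rad/s (from 164 rpm).
Crank pin A relative to C: A = (d + r cosθ, r sinθ); lever angle φ = atan2(r sinθ, d + r cosθ).
Differentiating tanφ: φ̇ = rω(d cosθ + r)/(d² + r² + 2dr cosθ).
d² + r² + 2dr cosθ = |CA|² = 0.0574097 m²;  d cosθ + r = -0.15816 m.
|ω_lever| = |0.1057·17.17·-0.15816| / 0.0574097 = 5.0009 rad/s.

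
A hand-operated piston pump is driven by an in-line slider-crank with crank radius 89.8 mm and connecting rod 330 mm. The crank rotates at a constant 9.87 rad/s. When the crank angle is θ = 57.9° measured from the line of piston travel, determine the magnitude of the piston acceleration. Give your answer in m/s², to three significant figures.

3.62

ω = 9.87 rad/s
x(θ) = r cosθ + √(L² − r² sin²θ); with ω constant, a = ω²·d²x/dθ².
d²x/dθ² = −r cosθ − r²(cos2θ)/√u − r⁴ sin²2θ/(4u^{3/2}),  u = L² − r² sin²θ = 0.103113 m².
Substituting r = 0.0898 m, L = 0.33 m, θ = 57.9°: d²x/dθ² = -0.037188 m.
a = ω²·d²x/dθ² = (9.87)²·(-0.037188) = -3.6227 m/s²;  |a| = 3.6227 m/s².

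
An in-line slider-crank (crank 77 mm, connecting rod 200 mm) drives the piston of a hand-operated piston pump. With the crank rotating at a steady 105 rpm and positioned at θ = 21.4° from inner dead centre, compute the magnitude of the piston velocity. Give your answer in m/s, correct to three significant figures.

0.421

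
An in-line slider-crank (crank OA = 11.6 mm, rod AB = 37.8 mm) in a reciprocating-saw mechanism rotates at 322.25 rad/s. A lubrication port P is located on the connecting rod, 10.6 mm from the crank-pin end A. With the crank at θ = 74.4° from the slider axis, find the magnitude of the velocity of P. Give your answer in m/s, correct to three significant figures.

ω = 322.2 rad/s.  Crank-pin speed |V_A| = rω = 3.7381 m/s, perpendicular to OA.
Rod angle: sinφ = −(r/L) sinθ ⇒ φ = -17.192°; ω_rod = −rω cosθ/√(L²−r²sin²θ) = -27.838 rad/s.
V_P = V_A + ω_rod × AP, with AP = 0.0106 m along the rod.
Components: V_Px = −rω sinθ − a·ω_rod·sinφ = -3.6876 m/s;  V_Py = rω cosθ + a·ω_rod·cosφ = +0.72335 m/s.
|V_P| = √(V_Px² + V_Py²) = 3.7579 m/s.

3.76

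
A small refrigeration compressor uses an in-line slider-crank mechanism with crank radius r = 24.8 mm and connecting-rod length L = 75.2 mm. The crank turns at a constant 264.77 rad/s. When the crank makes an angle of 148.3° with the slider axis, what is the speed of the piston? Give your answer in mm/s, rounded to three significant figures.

ω = 264.8 rad/s
For an in-line slider-crank, x = r cosθ + √(L² − r² sin²θ), so v = −rω sinθ·[1 + r cosθ/√(L² − r² sin²θ)].
With r = 0.0248 m, L = 0.0752 m, θ = 148.3°: √(L² − r² sin²θ) = 0.074062 m.
v = −0.0248·264.8·0.52547·[1 + 0.0248·-0.85081/0.074062] = -2.4674 m/s.
|v| = 2.4674 m/s = 2467.4 mm/s.

2470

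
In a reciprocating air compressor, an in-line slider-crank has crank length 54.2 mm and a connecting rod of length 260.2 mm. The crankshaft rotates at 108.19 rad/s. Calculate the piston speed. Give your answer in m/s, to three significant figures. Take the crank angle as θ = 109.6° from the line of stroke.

ω = 108.2 rad/s
For an in-line slider-crank, x = r cosθ + √(L² − r² sin²θ), so v = −rω sinθ·[1 + r cosθ/√(L² − r² sin²θ)].
With r = 0.0542 m, L = 0.2602 m, θ = 109.6°: √(L² − r² sin²θ) = 0.25514 m.
v = −0.0542·108.2·0.94206·[1 + 0.0542·-0.33545/0.25514] = -5.1305 m/s.
|v| = 5.1305 m/s.

5.13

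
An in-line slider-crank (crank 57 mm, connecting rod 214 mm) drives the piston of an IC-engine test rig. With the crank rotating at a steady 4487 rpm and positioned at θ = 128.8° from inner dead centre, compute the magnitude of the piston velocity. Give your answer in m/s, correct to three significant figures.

17.3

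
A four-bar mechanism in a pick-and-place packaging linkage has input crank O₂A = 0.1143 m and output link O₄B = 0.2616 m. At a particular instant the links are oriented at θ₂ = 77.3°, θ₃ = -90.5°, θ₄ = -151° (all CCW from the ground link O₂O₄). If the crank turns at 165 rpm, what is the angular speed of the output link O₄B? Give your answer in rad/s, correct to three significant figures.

1.83

ω₂ = 17.28 rad/s (from 165 rpm).
Differentiating the loop-closure r₂e^{iθ₂}+r₃e^{iθ₃}=r₁+r₄e^{iθ₄} gives r₂ω₂e^{iθ₂}+r₃ω₃e^{iθ₃}=r₄ω₄e^{iθ₄}.
Eliminating the other unknown: ω₄ = r₂ω₂ sin(θ₂−θ₃) / [r₄ sin(θ₄−θ₃)].
Numerator sine = +0.21132; denominator sine = -0.87036.
Result = 0.1143·17.28·(+0.21132) / (0.2616·(-0.87036)) = -1.8331 rad/s; magnitude 1.8331 rad/s.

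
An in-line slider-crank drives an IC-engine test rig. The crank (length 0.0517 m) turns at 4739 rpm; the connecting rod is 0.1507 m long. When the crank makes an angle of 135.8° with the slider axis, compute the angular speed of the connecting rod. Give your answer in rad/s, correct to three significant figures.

ω = 496.3 rad/s (converted from 4739 rpm).
The rod makes angle φ with the slider axis where L sinφ = r sinθ; differentiating, L cosφ·φ̇ = r ω cosθ.
L cosφ = √(L² − r² sin²θ) = 0.14633 m.
|ω_rod| = r ω |cosθ| / √(L² − r² sin²θ) = 0.0517·496.3·0.71691/0.14633 = 125.7 rad/s.

126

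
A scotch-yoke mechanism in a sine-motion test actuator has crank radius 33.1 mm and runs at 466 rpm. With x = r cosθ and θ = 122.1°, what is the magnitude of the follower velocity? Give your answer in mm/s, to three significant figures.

1370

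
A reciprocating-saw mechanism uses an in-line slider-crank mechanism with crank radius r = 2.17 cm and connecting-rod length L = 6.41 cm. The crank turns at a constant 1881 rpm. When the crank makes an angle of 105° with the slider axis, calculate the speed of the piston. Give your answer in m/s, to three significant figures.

ω = 2π·1881/60 = 197 rad/s
For an in-line slider-crank, x = r cosθ + √(L² − r² sin²θ), so v = −rω sinθ·[1 + r cosθ/√(L² − r² sin²θ)].
With r = 0.0217 m, L = 0.0641 m, θ = 105°: √(L² − r² sin²θ) = 0.060576 m.
v = −0.0217·197·0.96593·[1 + 0.0217·-0.25882/0.060576] = -3.746 m/s.
|v| = 3.746 m/s.

3.75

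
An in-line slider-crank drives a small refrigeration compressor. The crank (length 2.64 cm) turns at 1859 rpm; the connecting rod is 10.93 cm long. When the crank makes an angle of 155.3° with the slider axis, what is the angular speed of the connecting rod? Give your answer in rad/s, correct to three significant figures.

ω = 194.7 rad/s (converted from 1859 rpm).
The rod makes angle φ with the slider axis where L sinφ = r sinθ; differentiating, L cosφ·φ̇ = r ω cosθ.
L cosφ = √(L² − r² sin²θ) = 0.10874 m.
|ω_rod| = r ω |cosθ| / √(L² − r² sin²θ) = 0.0264·194.7·0.90851/0.10874 = 42.938 rad/s.

42.9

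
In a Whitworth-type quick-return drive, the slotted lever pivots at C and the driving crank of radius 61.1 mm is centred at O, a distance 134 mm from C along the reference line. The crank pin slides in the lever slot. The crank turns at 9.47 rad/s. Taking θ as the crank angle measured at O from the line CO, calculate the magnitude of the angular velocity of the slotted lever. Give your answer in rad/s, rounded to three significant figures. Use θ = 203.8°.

5.31

ω = 9.47 rad/s
Crank pin A relative to C: A = (d + r cosθ, r sinθ); lever angle φ = atan2(r sinθ, d + r cosθ).
Differentiating tanφ: φ̇ = rω(d cosθ + r)/(d² + r² + 2dr cosθ).
d² + r² + 2dr cosθ = |CA|² = 0.00670693 m²;  d cosθ + r = -0.061505 m.
|ω_lever| = |0.0611·9.47·-0.061505| / 0.00670693 = 5.3061 rad/s.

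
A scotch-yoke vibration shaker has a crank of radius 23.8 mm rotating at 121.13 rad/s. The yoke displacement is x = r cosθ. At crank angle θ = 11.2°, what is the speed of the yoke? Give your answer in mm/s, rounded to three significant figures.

560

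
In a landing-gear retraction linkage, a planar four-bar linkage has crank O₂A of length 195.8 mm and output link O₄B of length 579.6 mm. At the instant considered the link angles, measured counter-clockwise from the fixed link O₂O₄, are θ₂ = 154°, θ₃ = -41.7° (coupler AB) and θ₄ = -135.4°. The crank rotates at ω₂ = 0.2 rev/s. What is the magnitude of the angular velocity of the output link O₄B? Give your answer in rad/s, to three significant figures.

0.115

ω₂ = 1.257 rad/s (from 0.2 rev/s).
Differentiating the loop-closure r₂e^{iθ₂}+r₃e^{iθ₃}=r₁+r₄e^{iθ₄} gives r₂ω₂e^{iθ₂}+r₃ω₃e^{iθ₃}=r₄ω₄e^{iθ₄}.
Eliminating the other unknown: ω₄ = r₂ω₂ sin(θ₂−θ₃) / [r₄ sin(θ₄−θ₃)].
Numerator sine = -0.27060; denominator sine = -0.99792.
Result = 0.1958·1.257·(-0.27060) / (0.5796·(-0.99792)) = +0.11511 rad/s; magnitude 0.11511 rad/s.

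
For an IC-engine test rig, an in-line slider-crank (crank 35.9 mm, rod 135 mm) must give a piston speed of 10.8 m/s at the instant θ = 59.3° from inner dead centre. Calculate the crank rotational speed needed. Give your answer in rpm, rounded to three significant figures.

2930

For an in-line slider-crank, |v_piston| = rω|sinθ|·[1 + r cosθ/√(L² − r² sin²θ)].
With r = 0.0359 m, L = 0.135 m, θ = 59.3°: the bracketed kinematic factor |dx/dθ| = 0.035174 m.
ω = v/|dx/dθ| = 10.8/0.035174 = 307.05 rad/s.
N = 60ω/(2π) = 2932.1 rpm.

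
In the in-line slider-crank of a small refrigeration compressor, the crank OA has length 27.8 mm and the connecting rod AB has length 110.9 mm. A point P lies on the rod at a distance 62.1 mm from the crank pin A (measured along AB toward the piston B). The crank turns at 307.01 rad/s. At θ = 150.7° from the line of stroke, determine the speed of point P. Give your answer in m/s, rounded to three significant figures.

ω = 307 rad/s.  Crank-pin speed |V_A| = rω = 8.5349 m/s, perpendicular to OA.
Rod angle: sinφ = −(r/L) sinθ ⇒ φ = -7.047°; ω_rod = −rω cosθ/√(L²−r²sin²θ) = +67.625 rad/s.
V_P = V_A + ω_rod × AP, with AP = 0.0621 m along the rod.
Components: V_Px = −rω sinθ − a·ω_rod·sinφ = -3.6616 m/s;  V_Py = rω cosθ + a·ω_rod·cosφ = -3.2752 m/s.
|V_P| = √(V_Px² + V_Py²) = 4.9127 m/s.

4.91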